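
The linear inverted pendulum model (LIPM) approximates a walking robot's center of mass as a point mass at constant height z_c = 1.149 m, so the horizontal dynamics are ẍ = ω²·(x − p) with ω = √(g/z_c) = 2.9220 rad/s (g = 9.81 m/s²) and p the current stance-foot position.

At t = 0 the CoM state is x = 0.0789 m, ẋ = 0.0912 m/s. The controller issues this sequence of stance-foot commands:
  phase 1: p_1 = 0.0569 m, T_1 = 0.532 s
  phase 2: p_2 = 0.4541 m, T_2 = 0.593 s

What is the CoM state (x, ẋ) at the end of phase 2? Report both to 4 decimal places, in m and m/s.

phase 1: p=0.0569, T=0.532, ωT=1.554504, cosh=2.472016, sinh=2.260722; start (x,ẋ)=(0.078900, 0.091200) → end (x,ẋ)=(0.181845, 0.370776)
phase 2: p=0.4541, T=0.593, ωT=1.732746, cosh=2.916481, sinh=2.739683; start (x,ẋ)=(0.181845, 0.370776) → end (x,ẋ)=(0.007715, -1.098137)

x = 0.0077, ẋ = -1.0981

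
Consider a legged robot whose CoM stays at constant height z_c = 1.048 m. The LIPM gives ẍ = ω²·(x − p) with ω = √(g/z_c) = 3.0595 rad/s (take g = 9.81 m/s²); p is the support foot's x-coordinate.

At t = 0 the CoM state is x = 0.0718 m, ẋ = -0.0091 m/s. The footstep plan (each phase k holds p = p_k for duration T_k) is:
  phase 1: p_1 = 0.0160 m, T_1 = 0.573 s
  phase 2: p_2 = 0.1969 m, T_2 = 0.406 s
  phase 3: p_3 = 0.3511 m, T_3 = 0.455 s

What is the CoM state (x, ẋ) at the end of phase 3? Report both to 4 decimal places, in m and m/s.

phase 1: p=0.0160, T=0.573, ωT=1.753093, cosh=2.972835, sinh=2.799597; start (x,ẋ)=(0.071800, -0.009100) → end (x,ẋ)=(0.173557, 0.450895)
phase 2: p=0.1969, T=0.406, ωT=1.242157, cosh=1.875918, sinh=1.587157; start (x,ẋ)=(0.173557, 0.450895) → end (x,ẋ)=(0.387019, 0.732491)
phase 3: p=0.3511, T=0.455, ωT=1.392073, cosh=2.135870, sinh=1.887310; start (x,ẋ)=(0.387019, 0.732491) → end (x,ẋ)=(0.879668, 1.771908)

x = 0.8797, ẋ = 1.7719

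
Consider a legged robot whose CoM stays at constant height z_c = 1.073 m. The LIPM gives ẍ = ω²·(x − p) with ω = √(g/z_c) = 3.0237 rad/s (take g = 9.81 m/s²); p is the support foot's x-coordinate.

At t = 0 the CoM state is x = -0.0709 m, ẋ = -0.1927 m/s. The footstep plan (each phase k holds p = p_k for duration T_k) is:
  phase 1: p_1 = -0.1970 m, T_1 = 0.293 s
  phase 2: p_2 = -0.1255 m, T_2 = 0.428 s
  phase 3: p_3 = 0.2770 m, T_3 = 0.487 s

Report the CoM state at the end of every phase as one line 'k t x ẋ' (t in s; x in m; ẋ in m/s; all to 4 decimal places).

1 0.2930 -0.0822 0.1104
2 0.7210 0.0209 0.4371
3 1.2080 -0.0121 -0.5963

phase 1: p=-0.1970, T=0.293, ωT=0.885944, cosh=1.418799, sinh=1.006474; start (x,ẋ)=(-0.070900, -0.192700) → end (x,ẋ)=(-0.082232, 0.110355)
phase 2: p=-0.1255, T=0.428, ωT=1.294144, cosh=1.961002, sinh=1.686869; start (x,ẋ)=(-0.082232, 0.110355) → end (x,ẋ)=(0.020914, 0.437098)
phase 3: p=0.2770, T=0.487, ωT=1.472542, cosh=2.294823, sinh=2.065481; start (x,ẋ)=(0.020914, 0.437098) → end (x,ẋ)=(-0.012093, -0.596298)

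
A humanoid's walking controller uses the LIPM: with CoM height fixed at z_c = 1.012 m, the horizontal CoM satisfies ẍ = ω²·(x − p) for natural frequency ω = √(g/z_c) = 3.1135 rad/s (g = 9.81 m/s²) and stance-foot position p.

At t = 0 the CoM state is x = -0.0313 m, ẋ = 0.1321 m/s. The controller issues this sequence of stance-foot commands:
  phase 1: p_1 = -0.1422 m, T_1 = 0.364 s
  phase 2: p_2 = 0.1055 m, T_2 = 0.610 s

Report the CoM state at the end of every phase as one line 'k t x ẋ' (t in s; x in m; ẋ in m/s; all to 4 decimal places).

1 0.3640 0.1069 0.7070
2 0.9740 0.8520 2.4293

phase 1: p=-0.1422, T=0.364, ωT=1.133314, cosh=1.713949, sinh=1.391984; start (x,ẋ)=(-0.031300, 0.132100) → end (x,ẋ)=(0.106936, 0.707047)
phase 2: p=0.1055, T=0.610, ωT=1.899235, cosh=3.415232, sinh=3.265549; start (x,ẋ)=(0.106936, 0.707047) → end (x,ẋ)=(0.851981, 2.429331)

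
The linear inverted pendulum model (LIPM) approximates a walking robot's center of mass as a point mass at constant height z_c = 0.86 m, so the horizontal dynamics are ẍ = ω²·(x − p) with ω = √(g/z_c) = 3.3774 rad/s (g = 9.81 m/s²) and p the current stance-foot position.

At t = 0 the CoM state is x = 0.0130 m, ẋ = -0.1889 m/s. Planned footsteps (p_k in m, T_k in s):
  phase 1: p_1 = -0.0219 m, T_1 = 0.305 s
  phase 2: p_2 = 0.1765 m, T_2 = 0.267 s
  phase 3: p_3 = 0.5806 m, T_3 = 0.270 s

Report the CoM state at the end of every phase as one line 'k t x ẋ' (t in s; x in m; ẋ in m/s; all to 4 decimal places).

1 0.3050 -0.0351 -0.1542
2 0.5720 -0.1742 -0.9569
3 0.8420 -0.8061 -4.0436

phase 1: p=-0.0219, T=0.305, ωT=1.030107, cosh=1.579167, sinh=1.222198; start (x,ẋ)=(0.013000, -0.188900) → end (x,ẋ)=(-0.035145, -0.154243)
phase 2: p=0.1765, T=0.267, ωT=0.901766, cosh=1.434901, sinh=1.029049; start (x,ẋ)=(-0.035145, -0.154243) → end (x,ẋ)=(-0.174186, -0.956898)
phase 3: p=0.5806, T=0.270, ωT=0.911898, cosh=1.445402, sinh=1.043641; start (x,ẋ)=(-0.174186, -0.956898) → end (x,ẋ)=(-0.806057, -4.043566)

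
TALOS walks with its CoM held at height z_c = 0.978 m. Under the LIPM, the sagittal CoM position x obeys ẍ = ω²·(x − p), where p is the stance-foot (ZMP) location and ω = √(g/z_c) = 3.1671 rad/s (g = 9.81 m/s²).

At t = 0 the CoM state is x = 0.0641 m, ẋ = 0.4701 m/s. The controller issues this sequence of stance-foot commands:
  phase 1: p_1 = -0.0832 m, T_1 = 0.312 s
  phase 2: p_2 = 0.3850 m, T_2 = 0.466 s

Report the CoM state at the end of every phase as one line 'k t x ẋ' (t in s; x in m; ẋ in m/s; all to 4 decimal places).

1 0.3120 0.3138 1.2586
2 0.7780 1.0450 2.4295

phase 1: p=-0.0832, T=0.312, ωT=0.988135, cosh=1.529245, sinh=1.156975; start (x,ẋ)=(0.064100, 0.470100) → end (x,ẋ)=(0.313790, 1.258643)
phase 2: p=0.3850, T=0.466, ωT=1.475869, cosh=2.301707, sinh=2.073127; start (x,ẋ)=(0.313790, 1.258643) → end (x,ẋ)=(1.044982, 2.429480)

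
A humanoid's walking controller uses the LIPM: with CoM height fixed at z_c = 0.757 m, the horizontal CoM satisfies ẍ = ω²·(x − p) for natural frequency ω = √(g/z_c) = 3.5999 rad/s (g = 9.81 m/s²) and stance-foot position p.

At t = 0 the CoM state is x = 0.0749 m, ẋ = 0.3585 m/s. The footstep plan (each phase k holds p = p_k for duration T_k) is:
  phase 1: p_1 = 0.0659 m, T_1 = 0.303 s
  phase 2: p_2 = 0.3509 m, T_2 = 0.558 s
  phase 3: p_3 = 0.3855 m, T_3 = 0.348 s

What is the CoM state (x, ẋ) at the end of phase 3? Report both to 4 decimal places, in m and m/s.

x = 0.8124, ẋ = 1.6160

phase 1: p=0.0659, T=0.303, ωT=1.090770, cosh=1.656261, sinh=1.320303; start (x,ẋ)=(0.074900, 0.358500) → end (x,ẋ)=(0.212290, 0.636546)
phase 2: p=0.3509, T=0.558, ωT=2.008744, cosh=3.794054, sinh=3.659897; start (x,ẋ)=(0.212290, 0.636546) → end (x,ẋ)=(0.472162, 0.588870)
phase 3: p=0.3855, T=0.348, ωT=1.252765, cosh=1.892861, sinh=1.607147; start (x,ẋ)=(0.472162, 0.588870) → end (x,ẋ)=(0.812436, 1.616038)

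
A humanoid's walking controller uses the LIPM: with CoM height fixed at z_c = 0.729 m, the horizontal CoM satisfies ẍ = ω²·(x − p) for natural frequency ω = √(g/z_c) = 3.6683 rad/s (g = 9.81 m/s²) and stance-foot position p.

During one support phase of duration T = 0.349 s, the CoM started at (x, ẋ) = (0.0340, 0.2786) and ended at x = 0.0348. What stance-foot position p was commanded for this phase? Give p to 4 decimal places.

ωT = 3.6683·0.349 = 1.280237; cosh(ωT) = 1.937731, sinh(ωT) = 1.659760
x(T) = p + (x₀−p)·cosh(ωT) + (ẋ₀/ω)·sinh(ωT) ⇒ p·(1 − cosh) = x(T) − x₀·cosh − (ẋ₀/ω)·sinh
numerator   = 0.0348 − (0.0340)·1.937731 − (0.2786/3.6683)·1.659760 = -0.157138
denominator = 1 − 1.937731 = -0.937731
p = -0.157138 / -0.937731 = 0.1676

p = 0.1676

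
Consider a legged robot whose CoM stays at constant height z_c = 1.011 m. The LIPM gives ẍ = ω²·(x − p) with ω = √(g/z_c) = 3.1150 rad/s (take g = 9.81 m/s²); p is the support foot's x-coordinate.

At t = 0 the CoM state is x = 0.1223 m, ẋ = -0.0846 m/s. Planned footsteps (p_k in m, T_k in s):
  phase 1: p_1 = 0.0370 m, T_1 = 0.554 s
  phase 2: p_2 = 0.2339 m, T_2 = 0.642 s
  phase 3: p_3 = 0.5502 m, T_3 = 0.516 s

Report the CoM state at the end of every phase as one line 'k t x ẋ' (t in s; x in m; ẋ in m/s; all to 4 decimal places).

1 0.5540 0.2103 0.4774
2 1.1960 0.7008 1.5291
3 1.7120 2.1166 5.0916

phase 1: p=0.0370, T=0.554, ωT=1.725710, cosh=2.897277, sinh=2.719230; start (x,ẋ)=(0.122300, -0.084600) → end (x,ẋ)=(0.210286, 0.477416)
phase 2: p=0.2339, T=0.642, ωT=1.999830, cosh=3.761579, sinh=3.626221; start (x,ẋ)=(0.210286, 0.477416) → end (x,ẋ)=(0.700843, 1.529105)
phase 3: p=0.5502, T=0.516, ωT=1.607340, cosh=2.594971, sinh=2.394551; start (x,ẋ)=(0.700843, 1.529105) → end (x,ẋ)=(2.116561, 5.091632)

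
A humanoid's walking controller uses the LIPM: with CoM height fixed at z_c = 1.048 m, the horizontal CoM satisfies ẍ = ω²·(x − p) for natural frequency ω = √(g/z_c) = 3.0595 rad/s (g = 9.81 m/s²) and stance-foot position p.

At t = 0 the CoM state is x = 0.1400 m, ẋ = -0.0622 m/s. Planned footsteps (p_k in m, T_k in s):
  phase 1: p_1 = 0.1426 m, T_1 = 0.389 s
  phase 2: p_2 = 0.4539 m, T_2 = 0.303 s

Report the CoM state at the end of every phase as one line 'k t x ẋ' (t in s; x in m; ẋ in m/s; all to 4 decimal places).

phase 1: p=0.1426, T=0.389, ωT=1.190146, cosh=1.795868, sinh=1.491691; start (x,ẋ)=(0.140000, -0.062200) → end (x,ẋ)=(0.107604, -0.123569)
phase 2: p=0.4539, T=0.303, ωT=0.927028, cosh=1.461358, sinh=1.065631; start (x,ẋ)=(0.107604, -0.123569) → end (x,ẋ)=(-0.095201, -1.309605)

1 0.3890 0.1076 -0.1236
2 0.6920 -0.0952 -1.3096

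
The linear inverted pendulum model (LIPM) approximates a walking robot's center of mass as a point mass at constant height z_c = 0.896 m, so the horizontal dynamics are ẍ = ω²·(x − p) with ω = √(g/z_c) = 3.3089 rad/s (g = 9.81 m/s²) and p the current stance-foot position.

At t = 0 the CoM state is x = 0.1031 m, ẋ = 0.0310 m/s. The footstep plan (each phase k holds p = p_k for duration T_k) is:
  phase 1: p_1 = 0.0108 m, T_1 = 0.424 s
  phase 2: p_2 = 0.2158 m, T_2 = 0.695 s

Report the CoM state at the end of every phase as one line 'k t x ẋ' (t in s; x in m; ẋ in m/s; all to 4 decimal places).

phase 1: p=0.0108, T=0.424, ωT=1.402974, cosh=2.156571, sinh=1.910706; start (x,ẋ)=(0.103100, 0.031000) → end (x,ẋ)=(0.227752, 0.650405)
phase 2: p=0.2158, T=0.695, ωT=2.299685, cosh=5.035668, sinh=4.935378; start (x,ẋ)=(0.227752, 0.650405) → end (x,ẋ)=(1.246097, 3.470413)

1 0.4240 0.2278 0.6504
2 1.1190 1.2461 3.4704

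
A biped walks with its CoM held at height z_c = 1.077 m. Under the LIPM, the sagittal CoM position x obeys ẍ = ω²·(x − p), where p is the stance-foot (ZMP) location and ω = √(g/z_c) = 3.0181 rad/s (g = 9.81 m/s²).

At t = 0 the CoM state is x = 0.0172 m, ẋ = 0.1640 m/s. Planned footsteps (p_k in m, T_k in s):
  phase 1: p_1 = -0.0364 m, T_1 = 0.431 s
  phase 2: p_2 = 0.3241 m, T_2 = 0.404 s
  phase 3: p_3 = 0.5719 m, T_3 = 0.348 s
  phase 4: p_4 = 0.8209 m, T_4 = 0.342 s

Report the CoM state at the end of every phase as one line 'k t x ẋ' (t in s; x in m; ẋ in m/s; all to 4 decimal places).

phase 1: p=-0.0364, T=0.431, ωT=1.300801, cosh=1.972275, sinh=1.699962; start (x,ẋ)=(0.017200, 0.164000) → end (x,ẋ)=(0.161688, 0.598456)
phase 2: p=0.3241, T=0.404, ωT=1.219312, cosh=1.840146, sinh=1.544713; start (x,ẋ)=(0.161688, 0.598456) → end (x,ẋ)=(0.331538, 0.344066)
phase 3: p=0.5719, T=0.348, ωT=1.050299, cosh=1.604169, sinh=1.254336; start (x,ẋ)=(0.331538, 0.344066) → end (x,ẋ)=(0.329314, -0.358002)
phase 4: p=0.8209, T=0.342, ωT=1.032190, cosh=1.581717, sinh=1.225491; start (x,ẋ)=(0.329314, -0.358002) → end (x,ẋ)=(-0.102016, -2.384467)

1 0.4310 0.1617 0.5985
2 0.8350 0.3315 0.3441
3 1.1830 0.3293 -0.3580
4 1.5250 -0.1020 -2.3845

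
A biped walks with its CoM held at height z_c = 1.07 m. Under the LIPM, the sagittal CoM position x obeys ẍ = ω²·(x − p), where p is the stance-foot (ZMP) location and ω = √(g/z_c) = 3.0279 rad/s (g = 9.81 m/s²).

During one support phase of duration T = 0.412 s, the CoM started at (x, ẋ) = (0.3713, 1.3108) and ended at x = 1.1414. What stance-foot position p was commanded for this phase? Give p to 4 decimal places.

p = 0.2824

ωT = 3.0279·0.412 = 1.247495; cosh(ωT) = 1.884417, sinh(ωT) = 1.597193
x(T) = p + (x₀−p)·cosh(ωT) + (ẋ₀/ω)·sinh(ωT) ⇒ p·(1 − cosh) = x(T) − x₀·cosh − (ẋ₀/ω)·sinh
numerator   = 1.1414 − (0.3713)·1.884417 − (1.3108/3.0279)·1.597193 = -0.249721
denominator = 1 − 1.884417 = -0.884417
p = -0.249721 / -0.884417 = 0.2824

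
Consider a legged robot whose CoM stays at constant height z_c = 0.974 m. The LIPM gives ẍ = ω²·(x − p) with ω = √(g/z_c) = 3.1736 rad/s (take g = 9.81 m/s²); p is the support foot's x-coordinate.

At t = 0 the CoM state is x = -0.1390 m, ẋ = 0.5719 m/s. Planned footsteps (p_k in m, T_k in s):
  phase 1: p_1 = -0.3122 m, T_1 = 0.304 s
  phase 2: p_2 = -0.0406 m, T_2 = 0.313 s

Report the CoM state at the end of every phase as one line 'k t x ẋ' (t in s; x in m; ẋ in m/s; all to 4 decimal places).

phase 1: p=-0.3122, T=0.304, ωT=0.964774, cosh=1.502632, sinh=1.121563; start (x,ẋ)=(-0.139000, 0.571900) → end (x,ẋ)=(0.150168, 1.475842)
phase 2: p=-0.0406, T=0.313, ωT=0.993337, cosh=1.535284, sinh=1.164945; start (x,ẋ)=(0.150168, 1.475842) → end (x,ẋ)=(0.794026, 2.971119)

1 0.3040 0.1502 1.4758
2 0.6170 0.7940 2.9711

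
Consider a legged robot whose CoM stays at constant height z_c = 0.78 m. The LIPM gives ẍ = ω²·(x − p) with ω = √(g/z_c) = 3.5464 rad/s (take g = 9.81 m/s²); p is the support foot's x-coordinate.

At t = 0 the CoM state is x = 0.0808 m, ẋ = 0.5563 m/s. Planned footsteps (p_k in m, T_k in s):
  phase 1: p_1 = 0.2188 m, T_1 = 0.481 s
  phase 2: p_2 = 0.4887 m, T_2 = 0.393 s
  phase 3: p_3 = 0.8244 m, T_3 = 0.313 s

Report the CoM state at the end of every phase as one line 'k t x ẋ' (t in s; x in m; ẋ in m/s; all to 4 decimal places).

phase 1: p=0.2188, T=0.481, ωT=1.705818, cosh=2.843757, sinh=2.662133; start (x,ẋ)=(0.080800, 0.556300) → end (x,ẋ)=(0.243953, 0.279125)
phase 2: p=0.4887, T=0.393, ωT=1.393735, cosh=2.139011, sinh=1.890864; start (x,ẋ)=(0.243953, 0.279125) → end (x,ẋ)=(0.114006, -1.044165)
phase 3: p=0.8244, T=0.313, ωT=1.110023, cosh=1.681990, sinh=1.352439; start (x,ẋ)=(0.114006, -1.044165) → end (x,ẋ)=(-0.768673, -5.163529)

1 0.4810 0.2440 0.2791
2 0.8740 0.1140 -1.0442
3 1.1870 -0.7687 -5.1635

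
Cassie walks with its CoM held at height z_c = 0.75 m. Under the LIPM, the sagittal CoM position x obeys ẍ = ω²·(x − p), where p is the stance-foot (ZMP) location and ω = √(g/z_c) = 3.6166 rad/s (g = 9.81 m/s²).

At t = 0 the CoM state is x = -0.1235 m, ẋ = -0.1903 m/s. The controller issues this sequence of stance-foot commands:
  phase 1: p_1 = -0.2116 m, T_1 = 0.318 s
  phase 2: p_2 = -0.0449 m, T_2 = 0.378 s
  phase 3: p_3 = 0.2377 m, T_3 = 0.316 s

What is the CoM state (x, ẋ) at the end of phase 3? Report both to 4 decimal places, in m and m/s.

phase 1: p=-0.2116, T=0.318, ωT=1.150079, cosh=1.737527, sinh=1.420915; start (x,ẋ)=(-0.123500, -0.190300) → end (x,ẋ)=(-0.133290, 0.122084)
phase 2: p=-0.0449, T=0.378, ωT=1.367075, cosh=2.089354, sinh=1.834502; start (x,ẋ)=(-0.133290, 0.122084) → end (x,ẋ)=(-0.167652, -0.331363)
phase 3: p=0.2377, T=0.316, ωT=1.142846, cosh=1.727294, sinh=1.408384; start (x,ẋ)=(-0.167652, -0.331363) → end (x,ẋ)=(-0.591502, -2.637047)

x = -0.5915, ẋ = -2.6370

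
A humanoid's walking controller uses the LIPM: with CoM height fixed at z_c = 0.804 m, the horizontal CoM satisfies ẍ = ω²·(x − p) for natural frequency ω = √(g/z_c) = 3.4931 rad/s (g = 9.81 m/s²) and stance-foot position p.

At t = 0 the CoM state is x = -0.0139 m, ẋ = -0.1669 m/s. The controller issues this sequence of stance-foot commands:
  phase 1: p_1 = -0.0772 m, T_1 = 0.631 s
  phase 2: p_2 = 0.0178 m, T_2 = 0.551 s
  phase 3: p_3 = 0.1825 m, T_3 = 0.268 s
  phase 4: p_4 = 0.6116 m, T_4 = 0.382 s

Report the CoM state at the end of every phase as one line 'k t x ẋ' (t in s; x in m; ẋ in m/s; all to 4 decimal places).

phase 1: p=-0.0772, T=0.631, ωT=2.204146, cosh=4.586427, sinh=4.476083; start (x,ẋ)=(-0.013900, -0.166900) → end (x,ẋ)=(-0.000746, 0.224246)
phase 2: p=0.0178, T=0.551, ωT=1.924698, cosh=3.499500, sinh=3.353580; start (x,ẋ)=(-0.000746, 0.224246) → end (x,ẋ)=(0.168188, 0.567495)
phase 3: p=0.1825, T=0.268, ωT=0.936151, cosh=1.471140, sinh=1.079006; start (x,ẋ)=(0.168188, 0.567495) → end (x,ẋ)=(0.336742, 0.780922)
phase 4: p=0.6116, T=0.382, ωT=1.334364, cosh=2.030453, sinh=1.767128; start (x,ẋ)=(0.336742, 0.780922) → end (x,ẋ)=(0.448576, -0.111003)

1 0.6310 -0.0007 0.2242
2 1.1820 0.1682 0.5675
3 1.4500 0.3367 0.7809
4 1.8320 0.4486 -0.1110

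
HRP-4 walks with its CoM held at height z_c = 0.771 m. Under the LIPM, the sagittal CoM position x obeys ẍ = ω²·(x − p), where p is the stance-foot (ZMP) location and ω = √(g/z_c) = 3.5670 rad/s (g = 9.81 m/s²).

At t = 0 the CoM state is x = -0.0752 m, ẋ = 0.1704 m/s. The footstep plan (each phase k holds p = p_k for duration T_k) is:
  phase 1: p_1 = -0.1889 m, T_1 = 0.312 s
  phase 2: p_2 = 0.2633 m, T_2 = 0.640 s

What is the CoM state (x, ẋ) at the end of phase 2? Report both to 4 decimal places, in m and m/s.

x = 0.4335, ẋ = 0.7636

phase 1: p=-0.1889, T=0.312, ωT=1.112904, cosh=1.685893, sinh=1.357290; start (x,ẋ)=(-0.075200, 0.170400) → end (x,ẋ)=(0.067625, 0.837749)
phase 2: p=0.2633, T=0.640, ωT=2.282880, cosh=4.953434, sinh=4.851444; start (x,ẋ)=(0.067625, 0.837749) → end (x,ẋ)=(0.433454, 0.763569)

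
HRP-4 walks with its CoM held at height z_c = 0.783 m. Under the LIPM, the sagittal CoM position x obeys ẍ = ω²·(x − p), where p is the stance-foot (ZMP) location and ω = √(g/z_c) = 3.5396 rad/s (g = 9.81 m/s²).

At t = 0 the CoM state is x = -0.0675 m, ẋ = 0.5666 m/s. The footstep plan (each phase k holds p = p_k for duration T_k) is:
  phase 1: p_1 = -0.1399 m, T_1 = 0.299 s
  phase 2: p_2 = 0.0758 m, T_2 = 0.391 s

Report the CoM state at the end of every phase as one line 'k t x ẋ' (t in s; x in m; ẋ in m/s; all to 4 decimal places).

1 0.2990 0.1798 1.2394
2 0.6900 0.9513 3.3171

phase 1: p=-0.1399, T=0.299, ωT=1.058340, cosh=1.614308, sinh=1.267277; start (x,ẋ)=(-0.067500, 0.566600) → end (x,ẋ)=(0.179835, 1.239428)
phase 2: p=0.0758, T=0.391, ωT=1.383984, cosh=2.120673, sinh=1.870095; start (x,ẋ)=(0.179835, 1.239428) → end (x,ẋ)=(0.951257, 3.317068)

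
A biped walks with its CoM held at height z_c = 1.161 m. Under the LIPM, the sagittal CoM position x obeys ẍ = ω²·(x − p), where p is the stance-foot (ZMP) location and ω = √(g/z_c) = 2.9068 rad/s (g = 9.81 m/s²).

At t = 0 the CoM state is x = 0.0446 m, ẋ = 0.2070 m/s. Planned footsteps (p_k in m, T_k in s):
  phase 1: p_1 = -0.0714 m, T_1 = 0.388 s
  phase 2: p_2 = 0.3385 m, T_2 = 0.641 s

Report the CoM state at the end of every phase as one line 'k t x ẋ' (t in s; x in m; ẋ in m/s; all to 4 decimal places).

phase 1: p=-0.0714, T=0.388, ωT=1.127838, cosh=1.706352, sinh=1.382620; start (x,ẋ)=(0.044600, 0.207000) → end (x,ẋ)=(0.224996, 0.819419)
phase 2: p=0.3385, T=0.641, ωT=1.863259, cosh=3.299935, sinh=3.144769; start (x,ẋ)=(0.224996, 0.819419) → end (x,ẋ)=(0.850447, 1.666469)

1 0.3880 0.2250 0.8194
2 1.0290 0.8504 1.6665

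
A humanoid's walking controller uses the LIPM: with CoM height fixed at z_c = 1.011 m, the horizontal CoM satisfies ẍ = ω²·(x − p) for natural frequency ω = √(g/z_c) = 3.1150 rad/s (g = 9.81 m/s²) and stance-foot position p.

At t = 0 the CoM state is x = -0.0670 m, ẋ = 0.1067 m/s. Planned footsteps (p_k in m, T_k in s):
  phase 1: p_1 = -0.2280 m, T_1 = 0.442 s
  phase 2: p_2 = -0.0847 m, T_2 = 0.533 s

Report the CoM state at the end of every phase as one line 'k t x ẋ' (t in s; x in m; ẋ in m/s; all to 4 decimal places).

1 0.4420 0.1748 1.1552
2 0.9750 1.5628 5.1980

phase 1: p=-0.2280, T=0.442, ωT=1.376830, cosh=2.107349, sinh=1.854972; start (x,ẋ)=(-0.067000, 0.106700) → end (x,ẋ)=(0.174823, 1.155150)
phase 2: p=-0.0847, T=0.533, ωT=1.660295, cosh=2.725473, sinh=2.535390; start (x,ẋ)=(0.174823, 1.155150) → end (x,ẋ)=(1.562833, 5.197974)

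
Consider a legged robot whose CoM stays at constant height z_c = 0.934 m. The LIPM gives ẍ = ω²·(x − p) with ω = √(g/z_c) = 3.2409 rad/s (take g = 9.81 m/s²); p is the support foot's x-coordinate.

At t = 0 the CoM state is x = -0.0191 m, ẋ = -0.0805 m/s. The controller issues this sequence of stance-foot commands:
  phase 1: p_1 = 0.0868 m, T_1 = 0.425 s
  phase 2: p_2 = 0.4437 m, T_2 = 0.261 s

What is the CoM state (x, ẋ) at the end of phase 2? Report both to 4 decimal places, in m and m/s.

x = -0.6569, ẋ = -3.0421

phase 1: p=0.0868, T=0.425, ωT=1.377382, cosh=2.108374, sinh=1.856137; start (x,ẋ)=(-0.019100, -0.080500) → end (x,ẋ)=(-0.182581, -0.806771)
phase 2: p=0.4437, T=0.261, ωT=0.845875, cosh=1.379599, sinh=0.950417; start (x,ẋ)=(-0.182581, -0.806771) → end (x,ẋ)=(-0.656908, -3.042095)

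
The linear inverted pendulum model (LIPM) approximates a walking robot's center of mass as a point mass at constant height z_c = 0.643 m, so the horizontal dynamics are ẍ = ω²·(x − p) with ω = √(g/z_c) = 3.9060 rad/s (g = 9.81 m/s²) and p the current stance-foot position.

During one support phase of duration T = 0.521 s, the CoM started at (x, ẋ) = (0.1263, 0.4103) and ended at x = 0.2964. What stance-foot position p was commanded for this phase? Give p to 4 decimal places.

p = 0.2041

ωT = 3.9060·0.521 = 2.035026; cosh(ωT) = 3.891564, sinh(ωT) = 3.760887
x(T) = p + (x₀−p)·cosh(ωT) + (ẋ₀/ω)·sinh(ωT) ⇒ p·(1 − cosh) = x(T) − x₀·cosh − (ẋ₀/ω)·sinh
numerator   = 0.2964 − (0.1263)·3.891564 − (0.4103/3.9060)·3.760887 = -0.590161
denominator = 1 − 3.891564 = -2.891564
p = -0.590161 / -2.891564 = 0.2041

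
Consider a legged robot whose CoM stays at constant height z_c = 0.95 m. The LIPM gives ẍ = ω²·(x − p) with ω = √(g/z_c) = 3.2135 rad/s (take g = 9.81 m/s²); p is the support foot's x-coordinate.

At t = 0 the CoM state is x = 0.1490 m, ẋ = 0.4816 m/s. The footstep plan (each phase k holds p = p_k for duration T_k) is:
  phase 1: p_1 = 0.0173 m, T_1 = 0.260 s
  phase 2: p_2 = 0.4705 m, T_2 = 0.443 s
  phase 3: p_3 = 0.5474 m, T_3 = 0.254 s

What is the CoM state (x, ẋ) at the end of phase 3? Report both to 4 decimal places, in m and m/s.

x = 1.3397, ẋ = 2.8130

phase 1: p=0.0173, T=0.260, ωT=0.835510, cosh=1.369822, sinh=0.936168; start (x,ẋ)=(0.149000, 0.481600) → end (x,ẋ)=(0.338007, 1.055909)
phase 2: p=0.4705, T=0.443, ωT=1.423580, cosh=2.196405, sinh=1.955555; start (x,ẋ)=(0.338007, 1.055909) → end (x,ẋ)=(0.822058, 1.486595)
phase 3: p=0.5474, T=0.254, ωT=0.816229, cosh=1.352025, sinh=0.909929; start (x,ẋ)=(0.822058, 1.486595) → end (x,ẋ)=(1.339687, 2.813030)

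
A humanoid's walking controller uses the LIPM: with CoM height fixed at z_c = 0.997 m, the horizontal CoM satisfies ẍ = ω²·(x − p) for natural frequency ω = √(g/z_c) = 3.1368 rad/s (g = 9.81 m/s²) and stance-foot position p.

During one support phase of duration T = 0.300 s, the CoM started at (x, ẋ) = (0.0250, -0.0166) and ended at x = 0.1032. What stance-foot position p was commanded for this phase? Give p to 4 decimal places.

ωT = 3.1368·0.300 = 0.941040; cosh(ωT) = 1.476433, sinh(ωT) = 1.086212
x(T) = p + (x₀−p)·cosh(ωT) + (ẋ₀/ω)·sinh(ωT) ⇒ p·(1 − cosh) = x(T) − x₀·cosh − (ẋ₀/ω)·sinh
numerator   = 0.1032 − (0.0250)·1.476433 − (-0.0166/3.1368)·1.086212 = 0.072037
denominator = 1 − 1.476433 = -0.476433
p = 0.072037 / -0.476433 = -0.1512

p = -0.1512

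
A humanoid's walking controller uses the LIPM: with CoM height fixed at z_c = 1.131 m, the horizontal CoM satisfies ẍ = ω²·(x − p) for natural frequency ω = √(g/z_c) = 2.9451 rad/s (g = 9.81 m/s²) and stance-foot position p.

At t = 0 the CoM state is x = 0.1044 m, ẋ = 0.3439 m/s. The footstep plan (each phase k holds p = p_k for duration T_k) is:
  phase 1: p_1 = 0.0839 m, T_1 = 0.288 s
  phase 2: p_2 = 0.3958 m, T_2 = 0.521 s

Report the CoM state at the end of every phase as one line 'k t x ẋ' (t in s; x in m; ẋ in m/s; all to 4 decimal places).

1 0.2880 0.2236 0.5328
2 0.8090 0.3779 0.1714

phase 1: p=0.0839, T=0.288, ωT=0.848189, cosh=1.381801, sinh=0.953612; start (x,ẋ)=(0.104400, 0.343900) → end (x,ẋ)=(0.223580, 0.532775)
phase 2: p=0.3958, T=0.521, ωT=1.534397, cosh=2.427057, sinh=2.211471; start (x,ẋ)=(0.223580, 0.532775) → end (x,ẋ)=(0.377873, 0.171409)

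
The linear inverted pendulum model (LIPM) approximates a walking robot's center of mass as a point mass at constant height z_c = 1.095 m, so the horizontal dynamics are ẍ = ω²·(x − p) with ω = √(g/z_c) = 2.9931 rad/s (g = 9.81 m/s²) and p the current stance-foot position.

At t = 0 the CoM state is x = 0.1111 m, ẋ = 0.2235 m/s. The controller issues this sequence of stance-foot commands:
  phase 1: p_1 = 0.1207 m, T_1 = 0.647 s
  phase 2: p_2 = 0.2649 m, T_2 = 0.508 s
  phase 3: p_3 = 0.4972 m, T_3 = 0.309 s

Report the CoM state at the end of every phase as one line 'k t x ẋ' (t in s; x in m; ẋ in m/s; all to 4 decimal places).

phase 1: p=0.1207, T=0.647, ωT=1.936536, cosh=3.539444, sinh=3.395241; start (x,ẋ)=(0.111100, 0.223500) → end (x,ẋ)=(0.340250, 0.693508)
phase 2: p=0.2649, T=0.508, ωT=1.520495, cosh=2.396546, sinh=2.177942; start (x,ẋ)=(0.340250, 0.693508) → end (x,ẋ)=(0.950113, 2.153214)
phase 3: p=0.4972, T=0.309, ωT=0.924868, cosh=1.459059, sinh=1.062476; start (x,ẋ)=(0.950113, 2.153214) → end (x,ẋ)=(1.922365, 4.581976)

1 0.6470 0.3402 0.6935
2 1.1550 0.9501 2.1532
3 1.4640 1.9224 4.5820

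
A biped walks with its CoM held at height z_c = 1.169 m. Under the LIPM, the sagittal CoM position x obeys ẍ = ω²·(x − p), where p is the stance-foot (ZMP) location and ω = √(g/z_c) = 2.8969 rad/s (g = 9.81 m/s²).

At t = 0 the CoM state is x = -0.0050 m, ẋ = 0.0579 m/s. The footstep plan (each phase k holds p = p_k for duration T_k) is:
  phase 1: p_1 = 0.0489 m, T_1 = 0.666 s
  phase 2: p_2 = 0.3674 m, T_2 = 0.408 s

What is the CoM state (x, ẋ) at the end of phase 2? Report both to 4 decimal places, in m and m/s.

phase 1: p=0.0489, T=0.666, ωT=1.929335, cosh=3.515089, sinh=3.369844; start (x,ẋ)=(-0.005000, 0.057900) → end (x,ẋ)=(-0.073211, -0.322654)
phase 2: p=0.3674, T=0.408, ωT=1.181935, cosh=1.783681, sinh=1.476997; start (x,ẋ)=(-0.073211, -0.322654) → end (x,ẋ)=(-0.583015, -2.460757)

x = -0.5830, ẋ = -2.4608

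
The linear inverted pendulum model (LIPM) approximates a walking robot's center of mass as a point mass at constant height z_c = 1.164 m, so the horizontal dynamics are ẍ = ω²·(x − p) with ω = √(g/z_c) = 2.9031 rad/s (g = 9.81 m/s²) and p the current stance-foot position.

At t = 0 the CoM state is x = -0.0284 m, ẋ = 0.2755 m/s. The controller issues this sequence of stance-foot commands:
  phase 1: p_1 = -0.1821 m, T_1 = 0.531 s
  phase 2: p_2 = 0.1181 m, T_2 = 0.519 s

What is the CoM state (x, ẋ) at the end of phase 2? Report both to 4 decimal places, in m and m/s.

phase 1: p=-0.1821, T=0.531, ωT=1.541546, cosh=2.442929, sinh=2.228879; start (x,ẋ)=(-0.028400, 0.275500) → end (x,ẋ)=(0.404896, 1.667567)
phase 2: p=0.1181, T=0.519, ωT=1.506709, cosh=2.366748, sinh=2.145110; start (x,ẋ)=(0.404896, 1.667567) → end (x,ẋ)=(2.029043, 5.732721)

x = 2.0290, ẋ = 5.7327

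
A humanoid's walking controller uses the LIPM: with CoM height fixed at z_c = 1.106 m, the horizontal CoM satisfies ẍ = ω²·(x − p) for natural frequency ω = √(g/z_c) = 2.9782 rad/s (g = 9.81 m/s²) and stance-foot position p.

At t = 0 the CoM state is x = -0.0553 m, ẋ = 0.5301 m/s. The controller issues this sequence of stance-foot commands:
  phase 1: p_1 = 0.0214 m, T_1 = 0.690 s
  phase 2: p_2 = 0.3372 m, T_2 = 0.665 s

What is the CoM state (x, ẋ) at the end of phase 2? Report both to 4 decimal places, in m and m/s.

x = 2.0340, ẋ = 5.1966

phase 1: p=0.0214, T=0.690, ωT=2.054958, cosh=3.967304, sinh=3.839206; start (x,ẋ)=(-0.055300, 0.530100) → end (x,ẋ)=(0.400461, 1.226086)
phase 2: p=0.3372, T=0.665, ωT=1.980503, cosh=3.692193, sinh=3.554194; start (x,ẋ)=(0.400461, 1.226086) → end (x,ẋ)=(2.033987, 5.196572)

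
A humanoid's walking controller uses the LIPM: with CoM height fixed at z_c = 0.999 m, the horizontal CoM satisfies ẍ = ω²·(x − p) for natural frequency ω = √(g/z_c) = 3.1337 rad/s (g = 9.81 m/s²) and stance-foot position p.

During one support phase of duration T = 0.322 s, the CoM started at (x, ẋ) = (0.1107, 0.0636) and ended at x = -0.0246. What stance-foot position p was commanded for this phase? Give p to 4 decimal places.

p = 0.3986

ωT = 3.1337·0.322 = 1.009051; cosh(ωT) = 1.553781, sinh(ωT) = 1.189217
x(T) = p + (x₀−p)·cosh(ωT) + (ẋ₀/ω)·sinh(ωT) ⇒ p·(1 − cosh) = x(T) − x₀·cosh − (ẋ₀/ω)·sinh
numerator   = -0.0246 − (0.1107)·1.553781 − (0.0636/3.1337)·1.189217 = -0.220739
denominator = 1 − 1.553781 = -0.553781
p = -0.220739 / -0.553781 = 0.3986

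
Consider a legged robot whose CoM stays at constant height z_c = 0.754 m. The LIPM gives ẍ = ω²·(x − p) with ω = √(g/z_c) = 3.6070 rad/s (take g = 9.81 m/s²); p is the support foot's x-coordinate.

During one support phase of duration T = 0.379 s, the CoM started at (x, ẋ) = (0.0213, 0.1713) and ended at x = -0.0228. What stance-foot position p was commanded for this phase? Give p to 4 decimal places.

p = 0.1418

ωT = 3.6070·0.379 = 1.367053; cosh(ωT) = 2.089314, sinh(ωT) = 1.834457
x(T) = p + (x₀−p)·cosh(ωT) + (ẋ₀/ω)·sinh(ωT) ⇒ p·(1 − cosh) = x(T) − x₀·cosh − (ẋ₀/ω)·sinh
numerator   = -0.0228 − (0.0213)·2.089314 − (0.1713/3.6070)·1.834457 = -0.154423
denominator = 1 − 2.089314 = -1.089314
p = -0.154423 / -1.089314 = 0.1418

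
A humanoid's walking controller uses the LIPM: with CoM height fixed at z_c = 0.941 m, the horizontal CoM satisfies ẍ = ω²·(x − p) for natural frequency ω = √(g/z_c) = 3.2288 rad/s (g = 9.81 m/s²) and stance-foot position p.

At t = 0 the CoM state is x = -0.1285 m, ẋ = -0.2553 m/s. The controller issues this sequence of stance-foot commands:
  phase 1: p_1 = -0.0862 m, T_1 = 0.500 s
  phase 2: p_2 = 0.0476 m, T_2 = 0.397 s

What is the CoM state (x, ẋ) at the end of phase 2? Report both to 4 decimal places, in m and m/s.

x = -1.3098, ẋ = -4.2693

phase 1: p=-0.0862, T=0.500, ωT=1.614400, cosh=2.611941, sinh=2.412931; start (x,ẋ)=(-0.128500, -0.255300) → end (x,ẋ)=(-0.387475, -0.996382)
phase 2: p=0.0476, T=0.397, ωT=1.281834, cosh=1.940384, sinh=1.662856; start (x,ẋ)=(-0.387475, -0.996382) → end (x,ẋ)=(-1.309756, -4.269294)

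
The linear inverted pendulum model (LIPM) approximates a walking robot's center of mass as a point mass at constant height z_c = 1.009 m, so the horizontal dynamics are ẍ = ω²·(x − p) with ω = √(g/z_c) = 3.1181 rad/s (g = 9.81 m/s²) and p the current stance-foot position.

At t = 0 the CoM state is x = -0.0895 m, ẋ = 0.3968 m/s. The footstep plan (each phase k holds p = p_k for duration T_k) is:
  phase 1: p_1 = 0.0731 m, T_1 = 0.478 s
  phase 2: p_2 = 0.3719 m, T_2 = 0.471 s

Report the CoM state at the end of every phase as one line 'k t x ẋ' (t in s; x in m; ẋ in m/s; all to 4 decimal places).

phase 1: p=0.0731, T=0.478, ωT=1.490452, cosh=2.332186, sinh=2.106915; start (x,ẋ)=(-0.089500, 0.396800) → end (x,ẋ)=(-0.037994, -0.142801)
phase 2: p=0.3719, T=0.471, ωT=1.468625, cosh=2.286751, sinh=2.056509; start (x,ẋ)=(-0.037994, -0.142801) → end (x,ẋ)=(-0.659608, -2.954953)

1 0.4780 -0.0380 -0.1428
2 0.9490 -0.6596 -2.9550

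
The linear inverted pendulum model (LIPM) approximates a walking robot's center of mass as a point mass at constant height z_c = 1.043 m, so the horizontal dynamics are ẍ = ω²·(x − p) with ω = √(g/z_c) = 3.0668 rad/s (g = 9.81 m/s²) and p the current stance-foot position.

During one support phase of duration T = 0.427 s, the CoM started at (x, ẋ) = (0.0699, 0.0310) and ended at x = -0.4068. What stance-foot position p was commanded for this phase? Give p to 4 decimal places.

p = 0.5704

ωT = 3.0668·0.427 = 1.309524; cosh(ωT) = 1.987179, sinh(ωT) = 1.717230
x(T) = p + (x₀−p)·cosh(ωT) + (ẋ₀/ω)·sinh(ωT) ⇒ p·(1 − cosh) = x(T) − x₀·cosh − (ẋ₀/ω)·sinh
numerator   = -0.4068 − (0.0699)·1.987179 − (0.0310/3.0668)·1.717230 = -0.563062
denominator = 1 − 1.987179 = -0.987179
p = -0.563062 / -0.987179 = 0.5704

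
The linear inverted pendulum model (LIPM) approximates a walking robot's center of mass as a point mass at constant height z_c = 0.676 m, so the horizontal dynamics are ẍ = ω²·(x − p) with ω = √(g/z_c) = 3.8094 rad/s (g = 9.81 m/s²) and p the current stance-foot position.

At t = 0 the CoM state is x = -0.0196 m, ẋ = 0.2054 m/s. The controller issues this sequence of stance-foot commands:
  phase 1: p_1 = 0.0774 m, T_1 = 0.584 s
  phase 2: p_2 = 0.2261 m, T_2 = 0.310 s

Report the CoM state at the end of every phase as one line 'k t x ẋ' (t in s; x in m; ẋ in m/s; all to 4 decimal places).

phase 1: p=0.0774, T=0.584, ωT=2.224690, cosh=4.679356, sinh=4.571255; start (x,ẋ)=(-0.019600, 0.205400) → end (x,ẋ)=(-0.130019, -0.727993)
phase 2: p=0.2261, T=0.310, ωT=1.180914, cosh=1.782174, sinh=1.475176; start (x,ẋ)=(-0.130019, -0.727993) → end (x,ẋ)=(-0.690478, -3.298633)

1 0.5840 -0.1300 -0.7280
2 0.8940 -0.6905 -3.2986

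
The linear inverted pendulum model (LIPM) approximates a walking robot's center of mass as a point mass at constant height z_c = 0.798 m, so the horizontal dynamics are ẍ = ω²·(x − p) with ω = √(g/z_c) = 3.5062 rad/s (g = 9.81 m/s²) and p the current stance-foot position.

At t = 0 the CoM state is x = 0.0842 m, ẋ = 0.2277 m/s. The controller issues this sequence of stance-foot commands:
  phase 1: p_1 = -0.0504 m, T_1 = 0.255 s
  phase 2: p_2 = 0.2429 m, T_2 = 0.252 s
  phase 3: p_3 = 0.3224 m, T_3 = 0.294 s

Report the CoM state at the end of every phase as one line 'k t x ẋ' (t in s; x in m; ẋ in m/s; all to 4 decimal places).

phase 1: p=-0.0504, T=0.255, ωT=0.894081, cosh=1.427036, sinh=1.018052; start (x,ẋ)=(0.084200, 0.227700) → end (x,ẋ)=(0.207793, 0.805390)
phase 2: p=0.2429, T=0.252, ωT=0.883562, cosh=1.416406, sinh=1.003098; start (x,ẋ)=(0.207793, 0.805390) → end (x,ẋ)=(0.423591, 1.017287)
phase 3: p=0.3224, T=0.294, ωT=1.030823, cosh=1.580042, sinh=1.223329; start (x,ẋ)=(0.423591, 1.017287) → end (x,ẋ)=(0.837222, 2.041389)

1 0.2550 0.2078 0.8054
2 0.5070 0.4236 1.0173
3 0.8010 0.8372 2.0414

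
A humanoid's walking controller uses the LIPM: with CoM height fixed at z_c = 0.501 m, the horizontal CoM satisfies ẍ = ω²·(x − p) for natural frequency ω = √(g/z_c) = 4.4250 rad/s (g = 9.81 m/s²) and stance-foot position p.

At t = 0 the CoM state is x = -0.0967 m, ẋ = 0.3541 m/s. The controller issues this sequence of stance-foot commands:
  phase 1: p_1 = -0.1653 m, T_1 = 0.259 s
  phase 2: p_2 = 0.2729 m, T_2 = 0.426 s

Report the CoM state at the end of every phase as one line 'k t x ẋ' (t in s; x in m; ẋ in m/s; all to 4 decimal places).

1 0.2590 0.0667 1.0425
2 0.6850 0.3360 0.5760

phase 1: p=-0.1653, T=0.259, ωT=1.146075, cosh=1.731852, sinh=1.413970; start (x,ẋ)=(-0.096700, 0.354100) → end (x,ẋ)=(0.066655, 1.042466)
phase 2: p=0.2729, T=0.426, ωT=1.885050, cosh=3.369253, sinh=3.217431; start (x,ẋ)=(0.066655, 1.042466) → end (x,ẋ)=(0.335987, 0.575988)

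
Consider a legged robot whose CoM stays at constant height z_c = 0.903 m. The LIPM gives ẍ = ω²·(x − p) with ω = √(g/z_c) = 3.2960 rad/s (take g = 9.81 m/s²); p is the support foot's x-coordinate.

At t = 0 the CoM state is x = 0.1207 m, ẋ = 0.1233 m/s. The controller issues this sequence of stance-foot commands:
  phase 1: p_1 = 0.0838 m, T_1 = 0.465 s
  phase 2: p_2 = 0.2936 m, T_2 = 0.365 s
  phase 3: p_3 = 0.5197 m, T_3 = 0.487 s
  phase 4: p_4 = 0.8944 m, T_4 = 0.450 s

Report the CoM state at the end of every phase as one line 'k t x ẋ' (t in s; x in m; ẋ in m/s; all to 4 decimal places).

1 0.4650 0.2558 0.5672
2 0.8300 0.4857 0.8408
3 1.3170 1.0410 1.9096
4 1.7670 2.4450 5.4344

phase 1: p=0.0838, T=0.465, ωT=1.532640, cosh=2.423175, sinh=2.207210; start (x,ẋ)=(0.120700, 0.123300) → end (x,ẋ)=(0.255785, 0.567224)
phase 2: p=0.2936, T=0.365, ωT=1.203040, cosh=1.815253, sinh=1.514973; start (x,ẋ)=(0.255785, 0.567224) → end (x,ẋ)=(0.485674, 0.840829)
phase 3: p=0.5197, T=0.487, ωT=1.605152, cosh=2.589738, sinh=2.388879; start (x,ẋ)=(0.485674, 0.840829) → end (x,ẋ)=(1.040999, 1.909615)
phase 4: p=0.8944, T=0.450, ωT=1.483200, cosh=2.316968, sinh=2.090058; start (x,ẋ)=(1.040999, 1.909615) → end (x,ẋ)=(2.444989, 5.434411)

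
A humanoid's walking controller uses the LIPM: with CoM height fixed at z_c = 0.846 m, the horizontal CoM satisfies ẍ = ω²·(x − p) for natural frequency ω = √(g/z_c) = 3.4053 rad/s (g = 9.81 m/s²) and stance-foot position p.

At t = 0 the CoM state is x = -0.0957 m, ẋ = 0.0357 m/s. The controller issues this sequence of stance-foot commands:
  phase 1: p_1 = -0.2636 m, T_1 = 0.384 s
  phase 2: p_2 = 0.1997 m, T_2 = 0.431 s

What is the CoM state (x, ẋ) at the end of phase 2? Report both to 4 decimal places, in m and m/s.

phase 1: p=-0.2636, T=0.384, ωT=1.307635, cosh=1.983939, sinh=1.713480; start (x,ẋ)=(-0.095700, 0.035700) → end (x,ẋ)=(0.087467, 1.050509)
phase 2: p=0.1997, T=0.431, ωT=1.467684, cosh=2.284817, sinh=2.054358; start (x,ẋ)=(0.087467, 1.050509) → end (x,ẋ)=(0.577022, 1.615071)

x = 0.5770, ẋ = 1.6151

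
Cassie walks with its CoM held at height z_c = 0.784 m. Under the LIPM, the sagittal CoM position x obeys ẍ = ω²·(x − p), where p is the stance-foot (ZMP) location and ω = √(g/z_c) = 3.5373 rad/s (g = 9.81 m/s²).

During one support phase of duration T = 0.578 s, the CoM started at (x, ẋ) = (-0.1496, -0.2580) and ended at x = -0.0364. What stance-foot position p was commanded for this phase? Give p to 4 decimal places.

p = -0.2829

ωT = 3.5373·0.578 = 2.044559; cosh(ωT) = 3.927596, sinh(ωT) = 3.798158
x(T) = p + (x₀−p)·cosh(ωT) + (ẋ₀/ω)·sinh(ωT) ⇒ p·(1 − cosh) = x(T) − x₀·cosh − (ẋ₀/ω)·sinh
numerator   = -0.0364 − (-0.1496)·3.927596 − (-0.2580/3.5373)·3.798158 = 0.828195
denominator = 1 − 3.927596 = -2.927596
p = 0.828195 / -2.927596 = -0.2829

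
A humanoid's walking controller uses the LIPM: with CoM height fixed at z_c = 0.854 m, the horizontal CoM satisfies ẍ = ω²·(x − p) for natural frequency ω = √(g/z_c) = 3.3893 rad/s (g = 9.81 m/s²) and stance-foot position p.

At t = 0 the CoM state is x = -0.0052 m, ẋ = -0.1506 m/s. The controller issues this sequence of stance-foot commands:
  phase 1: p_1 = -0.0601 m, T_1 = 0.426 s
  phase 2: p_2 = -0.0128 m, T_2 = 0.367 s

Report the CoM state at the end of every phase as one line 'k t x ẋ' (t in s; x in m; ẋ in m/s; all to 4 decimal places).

1 0.4260 -0.0262 0.0354
2 0.7930 -0.0214 -0.0057

phase 1: p=-0.0601, T=0.426, ωT=1.443842, cosh=2.236481, sinh=2.000461; start (x,ẋ)=(-0.005200, -0.150600) → end (x,ẋ)=(-0.026206, 0.035417)
phase 2: p=-0.0128, T=0.367, ωT=1.243873, cosh=1.878644, sinh=1.590379; start (x,ẋ)=(-0.026206, 0.035417) → end (x,ẋ)=(-0.021365, -0.005724)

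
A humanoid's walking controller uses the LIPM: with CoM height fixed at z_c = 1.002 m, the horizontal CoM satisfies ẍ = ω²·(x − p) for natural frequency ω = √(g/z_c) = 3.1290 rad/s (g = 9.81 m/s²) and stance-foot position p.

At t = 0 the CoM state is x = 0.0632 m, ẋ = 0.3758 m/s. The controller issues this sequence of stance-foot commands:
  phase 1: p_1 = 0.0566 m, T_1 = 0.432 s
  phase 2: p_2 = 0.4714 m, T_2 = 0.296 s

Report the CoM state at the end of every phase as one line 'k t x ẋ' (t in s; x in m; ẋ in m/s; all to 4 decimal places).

1 0.4320 0.2867 0.8119
2 0.7280 0.4779 0.5707

phase 1: p=0.0566, T=0.432, ωT=1.351728, cosh=2.061445, sinh=1.802652; start (x,ẋ)=(0.063200, 0.375800) → end (x,ẋ)=(0.286708, 0.811918)
phase 2: p=0.4714, T=0.296, ωT=0.926184, cosh=1.460459, sinh=1.064397; start (x,ẋ)=(0.286708, 0.811918) → end (x,ẋ)=(0.477857, 0.570658)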